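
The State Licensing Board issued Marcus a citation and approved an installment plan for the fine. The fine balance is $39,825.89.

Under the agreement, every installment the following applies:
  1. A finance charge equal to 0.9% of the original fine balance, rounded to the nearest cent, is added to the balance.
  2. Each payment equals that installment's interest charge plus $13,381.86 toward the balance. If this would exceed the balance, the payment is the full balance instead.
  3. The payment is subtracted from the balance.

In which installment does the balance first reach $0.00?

# | Opening | Interest | Payment | End bal
1 | $39,825.89 | $358.43 | $13,740.29 | $26,444.03
2 | $26,444.03 | $358.43 | $13,740.29 | $13,062.17
3 | $13,062.17 | $358.43 | $13,420.60 | $0.00
Balance reaches $0.00 in installment 3.

3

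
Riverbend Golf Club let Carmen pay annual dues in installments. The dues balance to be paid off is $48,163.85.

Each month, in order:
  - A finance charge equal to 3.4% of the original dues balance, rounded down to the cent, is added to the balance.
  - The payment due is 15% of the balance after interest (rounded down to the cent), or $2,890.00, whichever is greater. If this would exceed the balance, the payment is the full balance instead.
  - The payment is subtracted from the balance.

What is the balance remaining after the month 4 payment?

$29,577.42

Month 1: $48,163.85 +$1,637.57 interest = $49,801.42; pay $7,470.21 → $42,331.21
Month 2: $42,331.21 +$1,637.57 interest = $43,968.78; pay $6,595.31 → $37,373.47
Month 3: $37,373.47 +$1,637.57 interest = $39,011.04; pay $5,851.65 → $33,159.39
Month 4: $33,159.39 +$1,637.57 interest = $34,796.96; pay $5,219.54 → $29,577.42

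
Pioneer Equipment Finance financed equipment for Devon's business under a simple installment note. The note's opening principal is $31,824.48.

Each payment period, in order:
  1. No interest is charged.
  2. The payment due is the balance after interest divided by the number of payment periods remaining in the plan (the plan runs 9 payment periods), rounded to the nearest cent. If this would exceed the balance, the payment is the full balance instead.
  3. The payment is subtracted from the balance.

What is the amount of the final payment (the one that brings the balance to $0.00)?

$3,536.05

Payment period 1: opening $31,824.48; payment $3,536.05; balance $28,288.43
Payment period 2: opening $28,288.43; payment $3,536.05; balance $24,752.38
Payment period 3: opening $24,752.38; payment $3,536.05; balance $21,216.33
Payment period 4: opening $21,216.33; payment $3,536.06; balance $17,680.27
Payment period 5: opening $17,680.27; payment $3,536.05; balance $14,144.22
Payment period 6: opening $14,144.22; payment $3,536.06; balance $10,608.16
Payment period 7: opening $10,608.16; payment $3,536.05; balance $7,072.11
Payment period 8: opening $7,072.11; payment $3,536.06; balance $3,536.05
Payment period 9: opening $3,536.05; payment $3,536.05; balance $0.00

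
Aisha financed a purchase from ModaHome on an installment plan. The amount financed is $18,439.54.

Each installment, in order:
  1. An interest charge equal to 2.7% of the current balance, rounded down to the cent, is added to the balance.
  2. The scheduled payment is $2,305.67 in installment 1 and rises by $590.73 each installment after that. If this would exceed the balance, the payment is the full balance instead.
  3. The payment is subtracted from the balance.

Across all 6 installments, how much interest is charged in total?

Installment 1: opening $18,439.54; interest $497.86 → $18,937.40; payment $2,305.67; balance $16,631.73
Installment 2: opening $16,631.73; interest $449.05 → $17,080.78; payment $2,896.40; balance $14,184.38
Installment 3: opening $14,184.38; interest $382.97 → $14,567.35; payment $3,487.13; balance $11,080.22
Installment 4: opening $11,080.22; interest $299.16 → $11,379.38; payment $4,077.86; balance $7,301.52
Installment 5: opening $7,301.52; interest $197.14 → $7,498.66; payment $4,668.59; balance $2,830.07
Installment 6: opening $2,830.07; interest $76.41 → $2,906.48; payment $2,906.48; balance $0.00
Total interest: $497.86 + $449.05 + $382.97 + $299.16 + $197.14 + $76.41 = $1,902.59

$1,902.59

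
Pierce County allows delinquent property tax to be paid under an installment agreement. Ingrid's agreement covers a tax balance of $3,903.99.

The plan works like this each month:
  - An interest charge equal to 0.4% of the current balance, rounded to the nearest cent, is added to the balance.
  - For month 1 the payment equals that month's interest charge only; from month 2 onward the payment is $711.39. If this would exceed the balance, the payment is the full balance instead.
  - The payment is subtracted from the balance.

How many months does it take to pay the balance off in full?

# | Opening | Interest | Payment | End bal
1 | $3,903.99 | $15.62 | $15.62 | $3,903.99
2 | $3,903.99 | $15.62 | $711.39 | $3,208.22
3 | $3,208.22 | $12.83 | $711.39 | $2,509.66
4 | $2,509.66 | $10.04 | $711.39 | $1,808.31
5 | $1,808.31 | $7.23 | $711.39 | $1,104.15
6 | $1,104.15 | $4.42 | $711.39 | $397.18
7 | $397.18 | $1.59 | $398.77 | $0.00
Balance reaches $0.00 in month 7.

7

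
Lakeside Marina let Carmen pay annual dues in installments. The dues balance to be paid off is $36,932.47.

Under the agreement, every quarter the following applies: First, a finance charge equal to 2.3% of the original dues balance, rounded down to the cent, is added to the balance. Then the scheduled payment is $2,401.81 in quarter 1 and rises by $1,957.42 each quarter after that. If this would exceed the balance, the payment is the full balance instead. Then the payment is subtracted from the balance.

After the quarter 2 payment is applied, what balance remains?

$31,870.31

# | Opening | Interest | Payment | End bal
1 | $36,932.47 | $849.44 | $2,401.81 | $35,380.10
2 | $35,380.10 | $849.44 | $4,359.23 | $31,870.31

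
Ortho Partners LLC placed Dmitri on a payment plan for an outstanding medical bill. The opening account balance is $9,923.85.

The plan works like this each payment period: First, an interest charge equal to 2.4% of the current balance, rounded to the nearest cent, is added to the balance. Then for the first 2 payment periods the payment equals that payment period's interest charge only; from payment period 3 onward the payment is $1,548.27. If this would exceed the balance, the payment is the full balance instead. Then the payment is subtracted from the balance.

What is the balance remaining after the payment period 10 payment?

$0.00

Payment period 1: opening $9,923.85; interest $238.17 → $10,162.02; payment $238.17; balance $9,923.85
Payment period 2: opening $9,923.85; interest $238.17 → $10,162.02; payment $238.17; balance $9,923.85
Payment period 3: opening $9,923.85; interest $238.17 → $10,162.02; payment $1,548.27; balance $8,613.75
Payment period 4: opening $8,613.75; interest $206.73 → $8,820.48; payment $1,548.27; balance $7,272.21
Payment period 5: opening $7,272.21; interest $174.53 → $7,446.74; payment $1,548.27; balance $5,898.47
Payment period 6: opening $5,898.47; interest $141.56 → $6,040.03; payment $1,548.27; balance $4,491.76
Payment period 7: opening $4,491.76; interest $107.80 → $4,599.56; payment $1,548.27; balance $3,051.29
Payment period 8: opening $3,051.29; interest $73.23 → $3,124.52; payment $1,548.27; balance $1,576.25
Payment period 9: opening $1,576.25; interest $37.83 → $1,614.08; payment $1,548.27; balance $65.81
Payment period 10: opening $65.81; interest $1.58 → $67.39; payment $67.39; balance $0.00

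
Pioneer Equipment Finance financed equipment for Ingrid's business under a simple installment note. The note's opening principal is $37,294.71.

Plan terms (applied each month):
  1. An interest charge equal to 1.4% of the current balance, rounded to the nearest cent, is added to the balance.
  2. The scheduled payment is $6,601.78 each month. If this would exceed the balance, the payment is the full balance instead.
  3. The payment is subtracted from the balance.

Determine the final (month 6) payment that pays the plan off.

$6,117.76

# | Opening | Interest | Payment | End bal
1 | $37,294.71 | $522.13 | $6,601.78 | $31,215.06
2 | $31,215.06 | $437.01 | $6,601.78 | $25,050.29
3 | $25,050.29 | $350.70 | $6,601.78 | $18,799.21
4 | $18,799.21 | $263.19 | $6,601.78 | $12,460.62
5 | $12,460.62 | $174.45 | $6,601.78 | $6,033.29
6 | $6,033.29 | $84.47 | $6,117.76 | $0.00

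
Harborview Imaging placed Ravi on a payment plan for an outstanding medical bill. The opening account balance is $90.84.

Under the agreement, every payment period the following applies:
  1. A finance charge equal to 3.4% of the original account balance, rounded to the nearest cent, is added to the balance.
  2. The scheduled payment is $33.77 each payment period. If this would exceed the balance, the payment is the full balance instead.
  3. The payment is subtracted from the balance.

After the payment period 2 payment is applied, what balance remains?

Payment period 1: opening $90.84; interest $3.09 → $93.93; payment $33.77; balance $60.16
Payment period 2: opening $60.16; interest $3.09 → $63.25; payment $33.77; balance $29.48

$29.48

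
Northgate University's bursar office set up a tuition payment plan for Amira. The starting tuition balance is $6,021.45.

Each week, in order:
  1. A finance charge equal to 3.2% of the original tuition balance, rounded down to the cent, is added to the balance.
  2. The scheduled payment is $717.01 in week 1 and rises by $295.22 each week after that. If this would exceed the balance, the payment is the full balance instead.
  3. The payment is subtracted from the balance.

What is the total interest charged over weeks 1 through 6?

$1,156.08

Week 1: $6,021.45 +$192.68 interest = $6,214.13; pay $717.01 → $5,497.12
Week 2: $5,497.12 +$192.68 interest = $5,689.80; pay $1,012.23 → $4,677.57
Week 3: $4,677.57 +$192.68 interest = $4,870.25; pay $1,307.45 → $3,562.80
Week 4: $3,562.80 +$192.68 interest = $3,755.48; pay $1,602.67 → $2,152.81
Week 5: $2,152.81 +$192.68 interest = $2,345.49; pay $1,897.89 → $447.60
Week 6: $447.60 +$192.68 interest = $640.28; pay $640.28 → $0.00
Total interest: $192.68 + $192.68 + $192.68 + $192.68 + $192.68 + $192.68 = $1,156.08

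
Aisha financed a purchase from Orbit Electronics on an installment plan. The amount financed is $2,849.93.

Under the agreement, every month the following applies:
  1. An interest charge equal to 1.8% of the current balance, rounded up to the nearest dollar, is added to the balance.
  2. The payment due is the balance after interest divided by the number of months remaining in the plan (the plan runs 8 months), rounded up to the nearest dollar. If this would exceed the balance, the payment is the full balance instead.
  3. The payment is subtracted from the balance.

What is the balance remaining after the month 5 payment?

$1,167.93

# | Opening | Interest | Payment | End bal
1 | $2,849.93 | $52.00 | $363.00 | $2,538.93
2 | $2,538.93 | $46.00 | $370.00 | $2,214.93
3 | $2,214.93 | $40.00 | $376.00 | $1,878.93
4 | $1,878.93 | $34.00 | $383.00 | $1,529.93
5 | $1,529.93 | $28.00 | $390.00 | $1,167.93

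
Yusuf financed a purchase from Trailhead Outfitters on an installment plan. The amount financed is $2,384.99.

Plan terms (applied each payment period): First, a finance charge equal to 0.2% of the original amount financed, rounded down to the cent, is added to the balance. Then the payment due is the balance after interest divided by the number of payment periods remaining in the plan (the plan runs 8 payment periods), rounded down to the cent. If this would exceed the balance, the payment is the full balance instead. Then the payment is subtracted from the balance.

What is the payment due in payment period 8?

Payment period 1: opening $2,384.99; interest $4.76 → $2,389.75; payment $298.71; balance $2,091.04
Payment period 2: opening $2,091.04; interest $4.76 → $2,095.80; payment $299.40; balance $1,796.40
Payment period 3: opening $1,796.40; interest $4.76 → $1,801.16; payment $300.19; balance $1,500.97
Payment period 4: opening $1,500.97; interest $4.76 → $1,505.73; payment $301.14; balance $1,204.59
Payment period 5: opening $1,204.59; interest $4.76 → $1,209.35; payment $302.33; balance $907.02
Payment period 6: opening $907.02; interest $4.76 → $911.78; payment $303.92; balance $607.86
Payment period 7: opening $607.86; interest $4.76 → $612.62; payment $306.31; balance $306.31
Payment period 8: opening $306.31; interest $4.76 → $311.07; payment $311.07; balance $0.00

$311.07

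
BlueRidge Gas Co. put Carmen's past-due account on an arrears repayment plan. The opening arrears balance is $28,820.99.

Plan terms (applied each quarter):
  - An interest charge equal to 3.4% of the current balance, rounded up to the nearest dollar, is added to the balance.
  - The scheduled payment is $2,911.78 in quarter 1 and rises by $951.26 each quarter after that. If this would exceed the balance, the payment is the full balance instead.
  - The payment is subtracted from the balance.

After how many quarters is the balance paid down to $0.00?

7

Quarter 1: opening $28,820.99; interest $980.00 → $29,800.99; payment $2,911.78; balance $26,889.21
Quarter 2: opening $26,889.21; interest $915.00 → $27,804.21; payment $3,863.04; balance $23,941.17
Quarter 3: opening $23,941.17; interest $814.00 → $24,755.17; payment $4,814.30; balance $19,940.87
Quarter 4: opening $19,940.87; interest $678.00 → $20,618.87; payment $5,765.56; balance $14,853.31
Quarter 5: opening $14,853.31; interest $506.00 → $15,359.31; payment $6,716.82; balance $8,642.49
Quarter 6: opening $8,642.49; interest $294.00 → $8,936.49; payment $7,668.08; balance $1,268.41
Quarter 7: opening $1,268.41; interest $44.00 → $1,312.41; payment $1,312.41; balance $0.00
Balance reaches $0.00 in quarter 7.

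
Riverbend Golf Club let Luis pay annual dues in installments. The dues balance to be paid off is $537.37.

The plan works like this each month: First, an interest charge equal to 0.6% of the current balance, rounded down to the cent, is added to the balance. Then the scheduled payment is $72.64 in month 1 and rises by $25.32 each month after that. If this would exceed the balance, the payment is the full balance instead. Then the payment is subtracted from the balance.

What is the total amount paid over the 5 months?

$547.75

Month 1: opening $537.37; interest $3.22 → $540.59; payment $72.64; balance $467.95
Month 2: opening $467.95; interest $2.80 → $470.75; payment $97.96; balance $372.79
Month 3: opening $372.79; interest $2.23 → $375.02; payment $123.28; balance $251.74
Month 4: opening $251.74; interest $1.51 → $253.25; payment $148.60; balance $104.65
Month 5: opening $104.65; interest $0.62 → $105.27; payment $105.27; balance $0.00
Total paid: $547.75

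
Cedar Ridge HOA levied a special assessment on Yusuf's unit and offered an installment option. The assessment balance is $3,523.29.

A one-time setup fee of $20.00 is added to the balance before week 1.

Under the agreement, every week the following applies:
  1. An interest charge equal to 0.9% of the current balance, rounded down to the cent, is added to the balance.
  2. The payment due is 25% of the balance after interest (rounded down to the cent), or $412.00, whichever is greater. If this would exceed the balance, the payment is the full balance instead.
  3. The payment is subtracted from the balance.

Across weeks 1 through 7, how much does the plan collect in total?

$3,651.19

Week 1: opening $3,543.29; interest $31.88 → $3,575.17; payment $893.79; balance $2,681.38
Week 2: opening $2,681.38; interest $24.13 → $2,705.51; payment $676.37; balance $2,029.14
Week 3: opening $2,029.14; interest $18.26 → $2,047.40; payment $511.85; balance $1,535.55
Week 4: opening $1,535.55; interest $13.81 → $1,549.36; payment $412.00; balance $1,137.36
Week 5: opening $1,137.36; interest $10.23 → $1,147.59; payment $412.00; balance $735.59
Week 6: opening $735.59; interest $6.62 → $742.21; payment $412.00; balance $330.21
Week 7: opening $330.21; interest $2.97 → $333.18; payment $333.18; balance $0.00
Total paid: $3,651.19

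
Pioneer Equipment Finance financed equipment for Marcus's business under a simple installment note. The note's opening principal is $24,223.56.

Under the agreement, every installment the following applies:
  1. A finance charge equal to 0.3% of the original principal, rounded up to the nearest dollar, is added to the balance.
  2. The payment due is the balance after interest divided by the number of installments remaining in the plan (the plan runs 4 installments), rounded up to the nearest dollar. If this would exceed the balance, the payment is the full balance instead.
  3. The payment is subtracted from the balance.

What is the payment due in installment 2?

Installment 1: $24,223.56 +$73.00 interest = $24,296.56; pay $6,075.00 → $18,221.56
Installment 2: $18,221.56 +$73.00 interest = $18,294.56; pay $6,099.00 → $12,195.56

$6,099.00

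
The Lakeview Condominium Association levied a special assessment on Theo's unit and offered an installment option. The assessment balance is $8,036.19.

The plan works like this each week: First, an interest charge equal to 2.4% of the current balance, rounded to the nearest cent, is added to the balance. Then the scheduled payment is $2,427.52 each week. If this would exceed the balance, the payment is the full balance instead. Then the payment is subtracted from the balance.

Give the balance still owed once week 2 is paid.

# | Opening | Interest | Payment | End bal
1 | $8,036.19 | $192.87 | $2,427.52 | $5,801.54
2 | $5,801.54 | $139.24 | $2,427.52 | $3,513.26

$3,513.26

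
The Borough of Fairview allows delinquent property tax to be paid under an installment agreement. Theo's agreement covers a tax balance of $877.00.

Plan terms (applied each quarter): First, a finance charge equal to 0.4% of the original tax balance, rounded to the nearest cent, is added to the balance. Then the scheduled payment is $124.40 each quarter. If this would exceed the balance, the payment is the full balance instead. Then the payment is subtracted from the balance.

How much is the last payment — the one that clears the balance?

$34.28

Quarter 1: $877.00 +$3.51 interest = $880.51; pay $124.40 → $756.11
Quarter 2: $756.11 +$3.51 interest = $759.62; pay $124.40 → $635.22
Quarter 3: $635.22 +$3.51 interest = $638.73; pay $124.40 → $514.33
Quarter 4: $514.33 +$3.51 interest = $517.84; pay $124.40 → $393.44
Quarter 5: $393.44 +$3.51 interest = $396.95; pay $124.40 → $272.55
Quarter 6: $272.55 +$3.51 interest = $276.06; pay $124.40 → $151.66
Quarter 7: $151.66 +$3.51 interest = $155.17; pay $124.40 → $30.77
Quarter 8: $30.77 +$3.51 interest = $34.28; pay $34.28 → $0.00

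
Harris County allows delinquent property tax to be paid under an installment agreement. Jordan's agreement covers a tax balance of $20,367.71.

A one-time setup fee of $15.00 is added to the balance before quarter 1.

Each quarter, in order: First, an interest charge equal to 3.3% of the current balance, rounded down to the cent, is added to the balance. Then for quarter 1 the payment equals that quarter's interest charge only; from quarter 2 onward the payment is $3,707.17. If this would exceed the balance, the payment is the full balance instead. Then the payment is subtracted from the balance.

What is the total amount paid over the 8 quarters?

$23,541.20

Quarter 1: $20,382.71 +$672.62 interest = $21,055.33; pay $672.62 → $20,382.71
Quarter 2: $20,382.71 +$672.62 interest = $21,055.33; pay $3,707.17 → $17,348.16
Quarter 3: $17,348.16 +$572.48 interest = $17,920.64; pay $3,707.17 → $14,213.47
Quarter 4: $14,213.47 +$469.04 interest = $14,682.51; pay $3,707.17 → $10,975.34
Quarter 5: $10,975.34 +$362.18 interest = $11,337.52; pay $3,707.17 → $7,630.35
Quarter 6: $7,630.35 +$251.80 interest = $7,882.15; pay $3,707.17 → $4,174.98
Quarter 7: $4,174.98 +$137.77 interest = $4,312.75; pay $3,707.17 → $605.58
Quarter 8: $605.58 +$19.98 interest = $625.56; pay $625.56 → $0.00
Total paid: $23,541.20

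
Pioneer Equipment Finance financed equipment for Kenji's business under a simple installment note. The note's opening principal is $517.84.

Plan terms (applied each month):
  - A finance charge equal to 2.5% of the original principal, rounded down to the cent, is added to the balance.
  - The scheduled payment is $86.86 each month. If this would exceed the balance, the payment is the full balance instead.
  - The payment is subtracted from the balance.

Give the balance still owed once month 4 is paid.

Month 1: $517.84 +$12.94 interest = $530.78; pay $86.86 → $443.92
Month 2: $443.92 +$12.94 interest = $456.86; pay $86.86 → $370.00
Month 3: $370.00 +$12.94 interest = $382.94; pay $86.86 → $296.08
Month 4: $296.08 +$12.94 interest = $309.02; pay $86.86 → $222.16

$222.16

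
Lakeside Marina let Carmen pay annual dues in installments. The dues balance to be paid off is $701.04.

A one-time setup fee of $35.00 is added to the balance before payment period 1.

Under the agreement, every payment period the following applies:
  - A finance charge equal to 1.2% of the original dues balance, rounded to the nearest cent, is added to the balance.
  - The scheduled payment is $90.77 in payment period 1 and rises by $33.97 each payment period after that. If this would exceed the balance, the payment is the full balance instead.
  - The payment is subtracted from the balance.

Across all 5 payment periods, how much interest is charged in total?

$42.05

Payment period 1: $736.04 +$8.41 interest = $744.45; pay $90.77 → $653.68
Payment period 2: $653.68 +$8.41 interest = $662.09; pay $124.74 → $537.35
Payment period 3: $537.35 +$8.41 interest = $545.76; pay $158.71 → $387.05
Payment period 4: $387.05 +$8.41 interest = $395.46; pay $192.68 → $202.78
Payment period 5: $202.78 +$8.41 interest = $211.19; pay $211.19 → $0.00
Total interest: $8.41 + $8.41 + $8.41 + $8.41 + $8.41 = $42.05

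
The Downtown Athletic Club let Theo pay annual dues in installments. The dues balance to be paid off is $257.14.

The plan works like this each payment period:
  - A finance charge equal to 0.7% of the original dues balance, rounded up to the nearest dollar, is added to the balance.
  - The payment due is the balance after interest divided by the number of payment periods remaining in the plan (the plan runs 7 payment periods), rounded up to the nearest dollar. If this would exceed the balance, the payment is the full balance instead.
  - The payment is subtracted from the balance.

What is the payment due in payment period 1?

Payment period 1: $257.14 +$2.00 interest = $259.14; pay $38.00 → $221.14

$38.00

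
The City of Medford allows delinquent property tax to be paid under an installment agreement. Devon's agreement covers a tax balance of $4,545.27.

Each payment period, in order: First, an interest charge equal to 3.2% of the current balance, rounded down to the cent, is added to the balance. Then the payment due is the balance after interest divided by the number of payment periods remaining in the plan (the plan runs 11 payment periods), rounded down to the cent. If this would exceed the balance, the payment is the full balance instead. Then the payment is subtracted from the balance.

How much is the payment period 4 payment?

Payment period 1: opening $4,545.27; interest $145.44 → $4,690.71; payment $426.42; balance $4,264.29
Payment period 2: opening $4,264.29; interest $136.45 → $4,400.74; payment $440.07; balance $3,960.67
Payment period 3: opening $3,960.67; interest $126.74 → $4,087.41; payment $454.15; balance $3,633.26
Payment period 4: opening $3,633.26; interest $116.26 → $3,749.52; payment $468.69; balance $3,280.83

$468.69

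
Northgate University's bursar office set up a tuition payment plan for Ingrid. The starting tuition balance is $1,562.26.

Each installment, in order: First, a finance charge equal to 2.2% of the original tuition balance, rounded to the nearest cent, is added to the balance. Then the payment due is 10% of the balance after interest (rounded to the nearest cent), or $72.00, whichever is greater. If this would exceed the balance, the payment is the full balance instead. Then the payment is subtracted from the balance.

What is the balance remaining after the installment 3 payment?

Installment 1: $1,562.26 +$34.37 interest = $1,596.63; pay $159.66 → $1,436.97
Installment 2: $1,436.97 +$34.37 interest = $1,471.34; pay $147.13 → $1,324.21
Installment 3: $1,324.21 +$34.37 interest = $1,358.58; pay $135.86 → $1,222.72

$1,222.72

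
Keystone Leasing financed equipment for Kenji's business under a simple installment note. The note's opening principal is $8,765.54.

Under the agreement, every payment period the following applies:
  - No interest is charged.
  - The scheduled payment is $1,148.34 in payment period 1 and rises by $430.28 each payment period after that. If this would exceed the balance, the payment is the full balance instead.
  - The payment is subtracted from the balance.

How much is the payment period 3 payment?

$2,008.90

Payment period 1: opening $8,765.54; payment $1,148.34; balance $7,617.20
Payment period 2: opening $7,617.20; payment $1,578.62; balance $6,038.58
Payment period 3: opening $6,038.58; payment $2,008.90; balance $4,029.68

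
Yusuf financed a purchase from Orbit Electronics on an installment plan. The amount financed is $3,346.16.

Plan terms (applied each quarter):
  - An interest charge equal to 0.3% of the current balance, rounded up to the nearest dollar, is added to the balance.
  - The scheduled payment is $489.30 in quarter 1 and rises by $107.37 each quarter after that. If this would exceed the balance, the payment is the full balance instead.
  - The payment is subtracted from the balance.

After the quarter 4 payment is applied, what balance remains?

$776.74

Quarter 1: $3,346.16 +$11.00 interest = $3,357.16; pay $489.30 → $2,867.86
Quarter 2: $2,867.86 +$9.00 interest = $2,876.86; pay $596.67 → $2,280.19
Quarter 3: $2,280.19 +$7.00 interest = $2,287.19; pay $704.04 → $1,583.15
Quarter 4: $1,583.15 +$5.00 interest = $1,588.15; pay $811.41 → $776.74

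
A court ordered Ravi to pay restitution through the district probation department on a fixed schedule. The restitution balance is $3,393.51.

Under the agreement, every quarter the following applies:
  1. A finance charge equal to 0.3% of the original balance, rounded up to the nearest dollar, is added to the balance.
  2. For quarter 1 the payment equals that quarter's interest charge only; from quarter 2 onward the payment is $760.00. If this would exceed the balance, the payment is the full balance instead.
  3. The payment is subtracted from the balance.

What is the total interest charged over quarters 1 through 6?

Quarter 1: opening $3,393.51; interest $11.00 → $3,404.51; payment $11.00; balance $3,393.51
Quarter 2: opening $3,393.51; interest $11.00 → $3,404.51; payment $760.00; balance $2,644.51
Quarter 3: opening $2,644.51; interest $11.00 → $2,655.51; payment $760.00; balance $1,895.51
Quarter 4: opening $1,895.51; interest $11.00 → $1,906.51; payment $760.00; balance $1,146.51
Quarter 5: opening $1,146.51; interest $11.00 → $1,157.51; payment $760.00; balance $397.51
Quarter 6: opening $397.51; interest $11.00 → $408.51; payment $408.51; balance $0.00
Total interest: $11.00 + $11.00 + $11.00 + $11.00 + $11.00 + $11.00 = $66.00

$66.00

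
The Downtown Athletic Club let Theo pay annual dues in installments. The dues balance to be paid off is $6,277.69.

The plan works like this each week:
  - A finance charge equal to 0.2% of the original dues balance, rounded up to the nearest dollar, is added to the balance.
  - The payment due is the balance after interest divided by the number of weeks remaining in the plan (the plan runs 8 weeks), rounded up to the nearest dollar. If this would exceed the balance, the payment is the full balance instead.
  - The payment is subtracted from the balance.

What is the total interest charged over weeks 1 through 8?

Week 1: $6,277.69 +$13.00 interest = $6,290.69; pay $787.00 → $5,503.69
Week 2: $5,503.69 +$13.00 interest = $5,516.69; pay $789.00 → $4,727.69
Week 3: $4,727.69 +$13.00 interest = $4,740.69; pay $791.00 → $3,949.69
Week 4: $3,949.69 +$13.00 interest = $3,962.69; pay $793.00 → $3,169.69
Week 5: $3,169.69 +$13.00 interest = $3,182.69; pay $796.00 → $2,386.69
Week 6: $2,386.69 +$13.00 interest = $2,399.69; pay $800.00 → $1,599.69
Week 7: $1,599.69 +$13.00 interest = $1,612.69; pay $807.00 → $805.69
Week 8: $805.69 +$13.00 interest = $818.69; pay $818.69 → $0.00
Total interest: $13.00 + $13.00 + $13.00 + $13.00 + $13.00 + $13.00 + $13.00 + $13.00 = $104.00

$104.00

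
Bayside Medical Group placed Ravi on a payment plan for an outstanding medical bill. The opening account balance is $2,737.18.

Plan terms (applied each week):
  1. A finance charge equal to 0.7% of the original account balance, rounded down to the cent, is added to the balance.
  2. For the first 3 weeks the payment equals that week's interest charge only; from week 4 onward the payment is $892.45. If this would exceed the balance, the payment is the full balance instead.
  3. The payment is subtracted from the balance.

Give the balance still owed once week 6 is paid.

# | Opening | Interest | Payment | End bal
1 | $2,737.18 | $19.16 | $19.16 | $2,737.18
2 | $2,737.18 | $19.16 | $19.16 | $2,737.18
3 | $2,737.18 | $19.16 | $19.16 | $2,737.18
4 | $2,737.18 | $19.16 | $892.45 | $1,863.89
5 | $1,863.89 | $19.16 | $892.45 | $990.60
6 | $990.60 | $19.16 | $892.45 | $117.31

$117.31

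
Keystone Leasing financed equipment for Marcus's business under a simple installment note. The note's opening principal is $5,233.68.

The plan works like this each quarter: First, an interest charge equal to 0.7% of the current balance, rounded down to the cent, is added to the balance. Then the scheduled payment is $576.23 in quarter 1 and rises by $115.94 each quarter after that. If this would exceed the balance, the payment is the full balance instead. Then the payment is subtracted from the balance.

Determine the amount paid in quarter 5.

$1,039.99

Quarter 1: opening $5,233.68; interest $36.63 → $5,270.31; payment $576.23; balance $4,694.08
Quarter 2: opening $4,694.08; interest $32.85 → $4,726.93; payment $692.17; balance $4,034.76
Quarter 3: opening $4,034.76; interest $28.24 → $4,063.00; payment $808.11; balance $3,254.89
Quarter 4: opening $3,254.89; interest $22.78 → $3,277.67; payment $924.05; balance $2,353.62
Quarter 5: opening $2,353.62; interest $16.47 → $2,370.09; payment $1,039.99; balance $1,330.10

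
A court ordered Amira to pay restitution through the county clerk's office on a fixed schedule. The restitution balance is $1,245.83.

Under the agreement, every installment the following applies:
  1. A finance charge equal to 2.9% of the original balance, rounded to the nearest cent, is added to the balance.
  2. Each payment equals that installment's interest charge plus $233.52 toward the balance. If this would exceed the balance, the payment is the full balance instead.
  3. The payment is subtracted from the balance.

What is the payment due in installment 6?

# | Opening | Interest | Payment | End bal
1 | $1,245.83 | $36.13 | $269.65 | $1,012.31
2 | $1,012.31 | $36.13 | $269.65 | $778.79
3 | $778.79 | $36.13 | $269.65 | $545.27
4 | $545.27 | $36.13 | $269.65 | $311.75
5 | $311.75 | $36.13 | $269.65 | $78.23
6 | $78.23 | $36.13 | $114.36 | $0.00

$114.36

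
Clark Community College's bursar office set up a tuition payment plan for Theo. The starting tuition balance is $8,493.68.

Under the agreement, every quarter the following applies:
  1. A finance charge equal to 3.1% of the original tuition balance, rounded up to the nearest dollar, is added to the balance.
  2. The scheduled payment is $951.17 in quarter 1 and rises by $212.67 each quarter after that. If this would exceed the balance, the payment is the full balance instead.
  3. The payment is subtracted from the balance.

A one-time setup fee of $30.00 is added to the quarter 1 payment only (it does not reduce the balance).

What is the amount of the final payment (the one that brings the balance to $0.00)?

Quarter 1: opening $8,493.68; interest $264.00 → $8,757.68; payment $951.17 (+ $30.00 fee); balance $7,806.51
Quarter 2: opening $7,806.51; interest $264.00 → $8,070.51; payment $1,163.84; balance $6,906.67
Quarter 3: opening $6,906.67; interest $264.00 → $7,170.67; payment $1,376.51; balance $5,794.16
Quarter 4: opening $5,794.16; interest $264.00 → $6,058.16; payment $1,589.18; balance $4,468.98
Quarter 5: opening $4,468.98; interest $264.00 → $4,732.98; payment $1,801.85; balance $2,931.13
Quarter 6: opening $2,931.13; interest $264.00 → $3,195.13; payment $2,014.52; balance $1,180.61
Quarter 7: opening $1,180.61; interest $264.00 → $1,444.61; payment $1,444.61; balance $0.00

$1,444.61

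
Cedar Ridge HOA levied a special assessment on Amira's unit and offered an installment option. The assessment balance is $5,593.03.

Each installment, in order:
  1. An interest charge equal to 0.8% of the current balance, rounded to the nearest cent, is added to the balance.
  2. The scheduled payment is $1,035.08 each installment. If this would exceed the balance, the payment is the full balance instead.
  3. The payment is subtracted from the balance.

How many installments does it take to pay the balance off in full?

6

Installment 1: opening $5,593.03; interest $44.74 → $5,637.77; payment $1,035.08; balance $4,602.69
Installment 2: opening $4,602.69; interest $36.82 → $4,639.51; payment $1,035.08; balance $3,604.43
Installment 3: opening $3,604.43; interest $28.84 → $3,633.27; payment $1,035.08; balance $2,598.19
Installment 4: opening $2,598.19; interest $20.79 → $2,618.98; payment $1,035.08; balance $1,583.90
Installment 5: opening $1,583.90; interest $12.67 → $1,596.57; payment $1,035.08; balance $561.49
Installment 6: opening $561.49; interest $4.49 → $565.98; payment $565.98; balance $0.00
Balance reaches $0.00 in installment 6.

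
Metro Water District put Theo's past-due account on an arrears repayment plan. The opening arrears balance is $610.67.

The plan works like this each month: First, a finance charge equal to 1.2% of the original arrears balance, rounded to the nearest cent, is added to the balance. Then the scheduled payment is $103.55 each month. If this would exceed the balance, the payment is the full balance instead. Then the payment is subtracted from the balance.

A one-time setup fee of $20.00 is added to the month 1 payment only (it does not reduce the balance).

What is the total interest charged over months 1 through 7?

$51.31

Month 1: opening $610.67; interest $7.33 → $618.00; payment $103.55 (+ $20.00 fee); balance $514.45
Month 2: opening $514.45; interest $7.33 → $521.78; payment $103.55; balance $418.23
Month 3: opening $418.23; interest $7.33 → $425.56; payment $103.55; balance $322.01
Month 4: opening $322.01; interest $7.33 → $329.34; payment $103.55; balance $225.79
Month 5: opening $225.79; interest $7.33 → $233.12; payment $103.55; balance $129.57
Month 6: opening $129.57; interest $7.33 → $136.90; payment $103.55; balance $33.35
Month 7: opening $33.35; interest $7.33 → $40.68; payment $40.68; balance $0.00
Total interest: $7.33 + $7.33 + $7.33 + $7.33 + $7.33 + $7.33 + $7.33 = $51.31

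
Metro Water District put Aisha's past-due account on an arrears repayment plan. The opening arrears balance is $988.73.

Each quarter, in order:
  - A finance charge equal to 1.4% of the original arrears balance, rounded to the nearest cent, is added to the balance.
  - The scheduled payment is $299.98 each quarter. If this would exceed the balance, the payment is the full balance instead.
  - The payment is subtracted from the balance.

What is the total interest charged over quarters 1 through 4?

Quarter 1: opening $988.73; interest $13.84 → $1,002.57; payment $299.98; balance $702.59
Quarter 2: opening $702.59; interest $13.84 → $716.43; payment $299.98; balance $416.45
Quarter 3: opening $416.45; interest $13.84 → $430.29; payment $299.98; balance $130.31
Quarter 4: opening $130.31; interest $13.84 → $144.15; payment $144.15; balance $0.00
Total interest: $13.84 + $13.84 + $13.84 + $13.84 = $55.36

$55.36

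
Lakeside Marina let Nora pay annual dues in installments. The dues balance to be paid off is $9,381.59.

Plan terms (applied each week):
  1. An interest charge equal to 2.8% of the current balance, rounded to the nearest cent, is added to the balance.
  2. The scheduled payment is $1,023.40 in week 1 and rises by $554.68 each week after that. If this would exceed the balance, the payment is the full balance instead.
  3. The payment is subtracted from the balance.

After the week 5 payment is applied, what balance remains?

Week 1: opening $9,381.59; interest $262.68 → $9,644.27; payment $1,023.40; balance $8,620.87
Week 2: opening $8,620.87; interest $241.38 → $8,862.25; payment $1,578.08; balance $7,284.17
Week 3: opening $7,284.17; interest $203.96 → $7,488.13; payment $2,132.76; balance $5,355.37
Week 4: opening $5,355.37; interest $149.95 → $5,505.32; payment $2,687.44; balance $2,817.88
Week 5: opening $2,817.88; interest $78.90 → $2,896.78; payment $2,896.78; balance $0.00

$0.00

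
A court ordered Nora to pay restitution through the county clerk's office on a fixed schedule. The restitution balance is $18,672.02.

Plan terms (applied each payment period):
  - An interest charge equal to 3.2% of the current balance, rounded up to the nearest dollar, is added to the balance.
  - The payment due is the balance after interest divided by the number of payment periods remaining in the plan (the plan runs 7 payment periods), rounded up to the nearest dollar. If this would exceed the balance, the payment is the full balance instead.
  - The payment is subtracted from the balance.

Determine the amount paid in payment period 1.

$2,753.00

Payment period 1: $18,672.02 +$598.00 interest = $19,270.02; pay $2,753.00 → $16,517.02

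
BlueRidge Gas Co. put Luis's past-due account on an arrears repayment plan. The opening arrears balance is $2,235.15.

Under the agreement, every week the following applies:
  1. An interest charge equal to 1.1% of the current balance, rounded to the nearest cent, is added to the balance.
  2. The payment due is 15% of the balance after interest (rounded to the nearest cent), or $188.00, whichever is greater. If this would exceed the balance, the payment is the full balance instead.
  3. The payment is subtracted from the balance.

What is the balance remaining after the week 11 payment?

Week 1: opening $2,235.15; interest $24.59 → $2,259.74; payment $338.96; balance $1,920.78
Week 2: opening $1,920.78; interest $21.13 → $1,941.91; payment $291.29; balance $1,650.62
Week 3: opening $1,650.62; interest $18.16 → $1,668.78; payment $250.32; balance $1,418.46
Week 4: opening $1,418.46; interest $15.60 → $1,434.06; payment $215.11; balance $1,218.95
Week 5: opening $1,218.95; interest $13.41 → $1,232.36; payment $188.00; balance $1,044.36
Week 6: opening $1,044.36; interest $11.49 → $1,055.85; payment $188.00; balance $867.85
Week 7: opening $867.85; interest $9.55 → $877.40; payment $188.00; balance $689.40
Week 8: opening $689.40; interest $7.58 → $696.98; payment $188.00; balance $508.98
Week 9: opening $508.98; interest $5.60 → $514.58; payment $188.00; balance $326.58
Week 10: opening $326.58; interest $3.59 → $330.17; payment $188.00; balance $142.17
Week 11: opening $142.17; interest $1.56 → $143.73; payment $143.73; balance $0.00

$0.00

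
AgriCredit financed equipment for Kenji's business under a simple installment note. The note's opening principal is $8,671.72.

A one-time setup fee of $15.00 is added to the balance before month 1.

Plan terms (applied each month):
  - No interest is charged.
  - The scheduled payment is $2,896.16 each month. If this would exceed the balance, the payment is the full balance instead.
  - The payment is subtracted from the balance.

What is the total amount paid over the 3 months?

Month 1: $8,686.72 − $2,896.16 → $5,790.56
Month 2: $5,790.56 − $2,896.16 → $2,894.40
Month 3: $2,894.40 − $2,894.40 → $0.00
Total paid: $8,686.72

$8,686.72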